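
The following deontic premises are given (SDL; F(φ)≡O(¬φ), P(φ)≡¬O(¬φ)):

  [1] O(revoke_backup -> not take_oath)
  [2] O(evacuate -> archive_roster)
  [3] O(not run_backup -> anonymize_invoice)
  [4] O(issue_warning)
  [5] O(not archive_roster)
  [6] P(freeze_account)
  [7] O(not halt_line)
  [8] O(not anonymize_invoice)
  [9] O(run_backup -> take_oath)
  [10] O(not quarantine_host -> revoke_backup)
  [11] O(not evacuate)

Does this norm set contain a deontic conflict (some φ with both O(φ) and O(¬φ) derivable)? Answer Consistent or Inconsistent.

Premise 2 is O(evacuate -> archive_roster), but O(evacuate) is not derivable from the premises, so it does not yield O(archive_roster).
So O(archive_roster) is not derivable, and the apparent clash with O(not archive_roster) does not arise.
A world satisfying every obligation exists (e.g. anonymize_invoice=false, archive_roster=false, evacuate=false, freeze_account=false, halt_line=false, issue_warning=true, quarantine_host=true, revoke_backup=false, run_backup=true, take_oath=true); no atom is both obligatory and forbidden, so the set is consistent.

Consistent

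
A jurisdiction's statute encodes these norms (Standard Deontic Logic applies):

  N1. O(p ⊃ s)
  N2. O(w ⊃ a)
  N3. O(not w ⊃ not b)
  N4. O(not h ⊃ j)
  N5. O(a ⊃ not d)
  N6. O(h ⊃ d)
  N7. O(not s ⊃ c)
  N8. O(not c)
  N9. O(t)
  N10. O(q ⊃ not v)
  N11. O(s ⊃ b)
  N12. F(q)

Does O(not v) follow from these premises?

Premise 10 is O(q ⊃ not v), but O(q) is not derivable from the premises, so it does not yield O(not v).
No other premise forces O(not v). An ideal world satisfying every premise can still have not v false, so O(not v) is not derivable.

No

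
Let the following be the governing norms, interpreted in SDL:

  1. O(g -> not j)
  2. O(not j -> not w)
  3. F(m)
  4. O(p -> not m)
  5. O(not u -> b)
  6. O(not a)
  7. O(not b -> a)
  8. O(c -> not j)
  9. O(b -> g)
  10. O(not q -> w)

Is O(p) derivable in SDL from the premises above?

No

Premise 4 is O(p -> not m); even if O(not m) held, inferring O(p) would be affirming the consequent — invalid.
No other premise forces O(p). An ideal world satisfying every premise can still have p false, so O(p) is not derivable.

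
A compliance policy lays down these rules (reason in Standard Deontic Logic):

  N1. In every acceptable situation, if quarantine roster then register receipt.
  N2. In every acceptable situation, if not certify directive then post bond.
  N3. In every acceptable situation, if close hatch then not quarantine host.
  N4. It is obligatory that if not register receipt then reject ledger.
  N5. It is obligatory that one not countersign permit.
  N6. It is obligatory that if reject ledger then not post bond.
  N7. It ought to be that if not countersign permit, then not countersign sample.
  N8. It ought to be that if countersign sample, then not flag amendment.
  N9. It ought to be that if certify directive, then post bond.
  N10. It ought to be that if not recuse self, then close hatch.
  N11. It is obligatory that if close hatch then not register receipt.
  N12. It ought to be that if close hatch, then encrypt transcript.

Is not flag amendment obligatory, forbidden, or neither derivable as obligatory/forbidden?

Neither

Premise 8 is O(countersign_sample → ¬flag_amendment), but O(countersign_sample) is not derivable from the premises, so it does not yield O(¬flag_amendment).
No premise or chain of K-axiom applications forces O(¬flag_amendment), and none forces O(flag_amendment). So ¬flag_amendment is neither obligatory nor forbidden under these norms.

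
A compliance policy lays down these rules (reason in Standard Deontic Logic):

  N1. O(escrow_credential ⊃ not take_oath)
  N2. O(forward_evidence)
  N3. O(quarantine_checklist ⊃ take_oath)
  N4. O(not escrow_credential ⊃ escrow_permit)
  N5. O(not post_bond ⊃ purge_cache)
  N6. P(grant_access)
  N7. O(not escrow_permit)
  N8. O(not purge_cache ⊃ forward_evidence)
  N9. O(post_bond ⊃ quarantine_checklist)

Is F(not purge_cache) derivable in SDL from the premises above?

Premise 7 states O(not escrow_permit) outright.
Premise 4, O(not escrow_credential ⊃ escrow_permit), contraposes to O(not escrow_permit ⊃ escrow_credential); with O(not escrow_permit) we get O(escrow_credential).
From O(escrow_credential) and premise 1, O(escrow_credential ⊃ not take_oath), we obtain O(not take_oath).
The contrapositive of premise 3 (O(quarantine_checklist ⊃ take_oath)) is O(not take_oath ⊃ not quarantine_checklist), and O(not take_oath) is already established, so O(not quarantine_checklist).
The contrapositive of premise 9 (O(post_bond ⊃ quarantine_checklist)) is O(not quarantine_checklist ⊃ not post_bond), and O(not quarantine_checklist) is already established, so O(not post_bond).
Premise 5 is O(not post_bond ⊃ purge_cache); since O(not post_bond), deontic closure gives O(purge_cache).
Premises 2, 6, 8 do not contribute to this derivation.
So O(purge_cache) holds, i.e. F(not purge_cache). The claim follows.

Yes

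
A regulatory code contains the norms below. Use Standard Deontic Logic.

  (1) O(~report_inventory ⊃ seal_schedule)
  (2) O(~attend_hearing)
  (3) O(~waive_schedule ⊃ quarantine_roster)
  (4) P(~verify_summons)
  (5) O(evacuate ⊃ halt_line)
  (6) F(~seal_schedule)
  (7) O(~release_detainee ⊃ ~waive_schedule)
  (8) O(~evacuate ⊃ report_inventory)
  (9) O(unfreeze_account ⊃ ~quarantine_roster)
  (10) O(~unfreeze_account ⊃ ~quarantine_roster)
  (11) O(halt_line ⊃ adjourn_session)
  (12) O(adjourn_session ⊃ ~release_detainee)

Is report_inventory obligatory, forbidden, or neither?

Obligatory

Premises 10 and 9 are O(~unfreeze_account ⊃ ~quarantine_roster) and O(unfreeze_account ⊃ ~quarantine_roster); every ideal world satisfies ~unfreeze_account or unfreeze_account, so in either case ~quarantine_roster holds — hence O(~quarantine_roster).
Premise 3 is O(~waive_schedule ⊃ quarantine_roster); contrapositively O(~quarantine_roster ⊃ waive_schedule). Since O(~quarantine_roster) holds, K gives O(waive_schedule).
Premise 7, O(~release_detainee ⊃ ~waive_schedule), contraposes to O(waive_schedule ⊃ release_detainee); with O(waive_schedule) we get O(release_detainee).
The contrapositive of premise 12 (O(adjourn_session ⊃ ~release_detainee)) is O(release_detainee ⊃ ~adjourn_session), and O(release_detainee) is already established, so O(~adjourn_session).
The contrapositive of premise 11 (O(halt_line ⊃ adjourn_session)) is O(~adjourn_session ⊃ ~halt_line), and O(~adjourn_session) is already established, so O(~halt_line).
The contrapositive of premise 5 (O(evacuate ⊃ halt_line)) is O(~halt_line ⊃ ~evacuate), and O(~halt_line) is already established, so O(~evacuate).
Premise 8 is O(~evacuate ⊃ report_inventory); since O(~evacuate), deontic closure gives O(report_inventory).
Premises 1, 2, 4, 6 do not contribute to this derivation.
Hence report_inventory is obligatory.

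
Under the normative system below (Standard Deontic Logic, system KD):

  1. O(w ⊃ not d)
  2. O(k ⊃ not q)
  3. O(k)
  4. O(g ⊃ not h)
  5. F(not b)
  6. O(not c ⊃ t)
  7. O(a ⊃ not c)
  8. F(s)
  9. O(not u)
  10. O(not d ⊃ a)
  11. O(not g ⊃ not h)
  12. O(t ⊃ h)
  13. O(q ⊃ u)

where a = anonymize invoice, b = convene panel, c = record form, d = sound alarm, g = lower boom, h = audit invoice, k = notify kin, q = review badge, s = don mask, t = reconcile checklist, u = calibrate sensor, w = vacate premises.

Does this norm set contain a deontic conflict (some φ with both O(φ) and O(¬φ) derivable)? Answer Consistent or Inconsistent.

Consistent

Premise 13 is O(q ⊃ u), but O(q) is not derivable from the premises, so it does not yield O(u).
So O(u) is not derivable, and the apparent clash with O(not u) does not arise.
A world satisfying every obligation exists (e.g. a=false, b=true, c=true, d=true, g=false, h=false, k=true, q=false, s=false, t=false, u=false, w=false); no atom is both obligatory and forbidden, so the set is consistent.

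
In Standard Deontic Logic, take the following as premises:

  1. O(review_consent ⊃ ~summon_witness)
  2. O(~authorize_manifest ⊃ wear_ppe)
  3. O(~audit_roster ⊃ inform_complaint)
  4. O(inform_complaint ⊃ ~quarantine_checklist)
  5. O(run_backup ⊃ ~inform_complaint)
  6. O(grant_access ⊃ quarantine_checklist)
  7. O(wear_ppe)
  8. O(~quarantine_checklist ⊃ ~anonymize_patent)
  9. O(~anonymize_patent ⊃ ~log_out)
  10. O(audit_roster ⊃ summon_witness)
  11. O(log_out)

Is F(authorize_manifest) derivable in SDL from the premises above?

No

Premise 2 is O(~authorize_manifest ⊃ wear_ppe); even if O(wear_ppe) held, inferring O(~authorize_manifest) would be affirming the consequent — invalid.
No other premise forces O(~authorize_manifest). An ideal world satisfying every premise can still have authorize_manifest true, so F(authorize_manifest) is not derivable.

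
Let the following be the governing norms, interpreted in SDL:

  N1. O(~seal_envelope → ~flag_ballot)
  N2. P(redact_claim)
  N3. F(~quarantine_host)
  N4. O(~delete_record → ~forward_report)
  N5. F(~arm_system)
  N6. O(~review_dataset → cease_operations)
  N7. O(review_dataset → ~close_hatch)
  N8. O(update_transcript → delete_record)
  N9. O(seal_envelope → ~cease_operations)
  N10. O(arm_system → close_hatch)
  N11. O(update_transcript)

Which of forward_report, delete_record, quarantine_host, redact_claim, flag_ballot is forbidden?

flag_ballot

Premise 5, F(~arm_system), is equivalent to O(arm_system).
Applying K to premise 10 (O(arm_system → close_hatch)) and O(arm_system) yields O(close_hatch).
Premise 7, O(review_dataset → ~close_hatch), contraposes to O(close_hatch → ~review_dataset); with O(close_hatch) we get O(~review_dataset).
With premise 6, O(~review_dataset → cease_operations), the K-axiom yields O(cease_operations).
Premise 9 is O(seal_envelope → ~cease_operations); contrapositively O(cease_operations → ~seal_envelope). Since O(cease_operations) holds, K gives O(~seal_envelope).
With premise 1, O(~seal_envelope → ~flag_ballot), the K-axiom yields O(~flag_ballot).
So O(~flag_ballot) holds, i.e. flag_ballot is forbidden. None of the other listed options is forbidden under the premises.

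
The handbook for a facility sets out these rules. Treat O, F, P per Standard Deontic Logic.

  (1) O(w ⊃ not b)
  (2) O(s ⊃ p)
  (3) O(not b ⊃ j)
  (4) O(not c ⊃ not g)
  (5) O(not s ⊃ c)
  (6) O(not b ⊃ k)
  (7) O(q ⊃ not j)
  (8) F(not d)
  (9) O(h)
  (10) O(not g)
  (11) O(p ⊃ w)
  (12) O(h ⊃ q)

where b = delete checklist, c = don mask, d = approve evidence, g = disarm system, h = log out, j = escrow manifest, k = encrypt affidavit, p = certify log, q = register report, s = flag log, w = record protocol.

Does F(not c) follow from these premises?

Yes

Premise 9 states O(h) outright.
With premise 12, O(h ⊃ q), the K-axiom yields O(q).
Premise 7 is O(q ⊃ not j); since O(q), deontic closure gives O(not j).
The contrapositive of premise 3 (O(not b ⊃ j)) is O(not j ⊃ b), and O(not j) is already established, so O(b).
Premise 1, O(w ⊃ not b), contraposes to O(b ⊃ not w); with O(b) we get O(not w).
Premise 11 is O(p ⊃ w); contrapositively O(not w ⊃ not p). Since O(not w) holds, K gives O(not p).
The contrapositive of premise 2 (O(s ⊃ p)) is O(not p ⊃ not s), and O(not p) is already established, so O(not s).
Premise 5 is O(not s ⊃ c); since O(not s), deontic closure gives O(c).
Premises 4, 6, 8, 10 do not contribute to this derivation.
So O(c) holds, i.e. F(not c). The claim follows.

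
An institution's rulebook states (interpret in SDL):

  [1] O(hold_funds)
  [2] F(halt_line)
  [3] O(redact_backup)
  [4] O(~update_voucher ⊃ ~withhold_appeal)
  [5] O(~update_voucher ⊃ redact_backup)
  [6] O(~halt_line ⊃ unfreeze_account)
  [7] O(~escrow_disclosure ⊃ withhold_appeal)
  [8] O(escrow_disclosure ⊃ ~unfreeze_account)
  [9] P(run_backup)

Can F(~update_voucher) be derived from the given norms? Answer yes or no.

Yes

Premise 2, F(halt_line), is equivalent to O(~halt_line).
Premise 6 is O(~halt_line ⊃ unfreeze_account); since O(~halt_line), deontic closure gives O(unfreeze_account).
Premise 8 is O(escrow_disclosure ⊃ ~unfreeze_account); contrapositively O(unfreeze_account ⊃ ~escrow_disclosure). Since O(unfreeze_account) holds, K gives O(~escrow_disclosure).
From O(~escrow_disclosure) and premise 7, O(~escrow_disclosure ⊃ withhold_appeal), we obtain O(withhold_appeal).
Premise 4, O(~update_voucher ⊃ ~withhold_appeal), contraposes to O(withhold_appeal ⊃ update_voucher); with O(withhold_appeal) we get O(update_voucher).
Premises 1, 3, 5, 9 do not contribute to this derivation.
So O(update_voucher) holds, i.e. F(~update_voucher). The claim follows.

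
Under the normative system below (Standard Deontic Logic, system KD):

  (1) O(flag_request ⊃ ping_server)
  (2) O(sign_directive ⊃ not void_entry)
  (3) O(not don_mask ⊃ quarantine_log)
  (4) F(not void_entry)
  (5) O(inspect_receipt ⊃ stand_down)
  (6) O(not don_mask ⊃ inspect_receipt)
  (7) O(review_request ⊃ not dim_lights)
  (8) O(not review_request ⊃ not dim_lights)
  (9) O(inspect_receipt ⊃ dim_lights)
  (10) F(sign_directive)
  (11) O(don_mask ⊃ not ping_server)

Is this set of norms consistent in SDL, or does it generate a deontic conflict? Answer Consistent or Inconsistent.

Consistent

Premise 2 is O(sign_directive ⊃ not void_entry), but O(sign_directive) is not derivable from the premises, so it does not yield O(not void_entry).
So O(not void_entry) is not derivable, and the apparent clash with O(void_entry) does not arise.
A world satisfying every obligation exists (e.g. dim_lights=false, don_mask=true, flag_request=false, inspect_receipt=false, ping_server=false, quarantine_log=false, review_request=false, sign_directive=false, stand_down=false, void_entry=true); no atom is both obligatory and forbidden, so the set is consistent.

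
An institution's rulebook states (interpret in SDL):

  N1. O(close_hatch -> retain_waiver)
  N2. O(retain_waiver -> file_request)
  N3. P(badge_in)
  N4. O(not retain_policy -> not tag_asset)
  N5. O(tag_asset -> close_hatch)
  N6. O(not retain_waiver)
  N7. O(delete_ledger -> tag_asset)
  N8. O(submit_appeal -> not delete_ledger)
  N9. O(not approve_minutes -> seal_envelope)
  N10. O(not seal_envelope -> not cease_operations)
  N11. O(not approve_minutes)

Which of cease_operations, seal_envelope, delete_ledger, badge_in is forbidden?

Premise 6 gives O(not retain_waiver).
Premise 1 is O(close_hatch -> retain_waiver); contrapositively O(not retain_waiver -> not close_hatch). Since O(not retain_waiver) holds, K gives O(not close_hatch).
Premise 5, O(tag_asset -> close_hatch), contraposes to O(not close_hatch -> not tag_asset); with O(not close_hatch) we get O(not tag_asset).
Premise 7 is O(delete_ledger -> tag_asset); contrapositively O(not tag_asset -> not delete_ledger). Since O(not tag_asset) holds, K gives O(not delete_ledger).
So O(not delete_ledger) holds, i.e. delete_ledger is forbidden. None of the other listed options is forbidden under the premises.

delete_ledger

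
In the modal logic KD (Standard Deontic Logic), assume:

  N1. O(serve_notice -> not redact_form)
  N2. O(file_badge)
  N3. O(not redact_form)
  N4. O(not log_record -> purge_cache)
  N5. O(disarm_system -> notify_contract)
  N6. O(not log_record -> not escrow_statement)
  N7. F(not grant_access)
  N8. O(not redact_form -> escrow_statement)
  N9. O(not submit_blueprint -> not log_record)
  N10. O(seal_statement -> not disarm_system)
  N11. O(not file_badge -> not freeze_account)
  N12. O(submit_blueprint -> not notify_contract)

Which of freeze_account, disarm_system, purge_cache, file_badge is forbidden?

disarm_system

Premise 3 gives O(not redact_form).
Premise 8 is O(not redact_form -> escrow_statement); since O(not redact_form), deontic closure gives O(escrow_statement).
Premise 6, O(not log_record -> not escrow_statement), contraposes to O(escrow_statement -> log_record); with O(escrow_statement) we get O(log_record).
The contrapositive of premise 9 (O(not submit_blueprint -> not log_record)) is O(log_record -> submit_blueprint), and O(log_record) is already established, so O(submit_blueprint).
With premise 12, O(submit_blueprint -> not notify_contract), the K-axiom yields O(not notify_contract).
The contrapositive of premise 5 (O(disarm_system -> notify_contract)) is O(not notify_contract -> not disarm_system), and O(not notify_contract) is already established, so O(not disarm_system).
So O(not disarm_system) holds, i.e. disarm_system is forbidden. None of the other listed options is forbidden under the premises.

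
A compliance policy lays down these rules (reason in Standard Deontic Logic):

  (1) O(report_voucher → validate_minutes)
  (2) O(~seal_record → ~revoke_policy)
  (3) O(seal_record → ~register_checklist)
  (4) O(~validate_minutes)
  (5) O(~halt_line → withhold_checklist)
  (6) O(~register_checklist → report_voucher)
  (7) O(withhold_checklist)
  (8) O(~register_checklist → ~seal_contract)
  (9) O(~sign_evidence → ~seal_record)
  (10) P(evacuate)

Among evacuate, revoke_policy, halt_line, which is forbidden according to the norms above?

Premise 4 gives O(~validate_minutes).
Premise 1, O(report_voucher → validate_minutes), contraposes to O(~validate_minutes → ~report_voucher); with O(~validate_minutes) we get O(~report_voucher).
The contrapositive of premise 6 (O(~register_checklist → report_voucher)) is O(~report_voucher → register_checklist), and O(~report_voucher) is already established, so O(register_checklist).
The contrapositive of premise 3 (O(seal_record → ~register_checklist)) is O(register_checklist → ~seal_record), and O(register_checklist) is already established, so O(~seal_record).
From O(~seal_record) and premise 2, O(~seal_record → ~revoke_policy), we obtain O(~revoke_policy).
So O(~revoke_policy) holds, i.e. revoke_policy is forbidden. None of the other listed options is forbidden under the premises.

revoke_policy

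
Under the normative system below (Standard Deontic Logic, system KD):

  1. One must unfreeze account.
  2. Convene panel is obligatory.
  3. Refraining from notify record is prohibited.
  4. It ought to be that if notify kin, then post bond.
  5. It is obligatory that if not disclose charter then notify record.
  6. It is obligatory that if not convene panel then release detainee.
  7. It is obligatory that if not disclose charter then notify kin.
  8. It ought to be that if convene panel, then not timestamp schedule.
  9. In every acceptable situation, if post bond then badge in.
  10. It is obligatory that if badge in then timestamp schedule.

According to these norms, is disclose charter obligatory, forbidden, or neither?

Obligatory

Premise 2 states O(convene_panel) outright.
From O(convene_panel) and premise 8, O(convene_panel → ¬timestamp_schedule), we obtain O(¬timestamp_schedule).
Premise 10 is O(badge_in → timestamp_schedule); contrapositively O(¬timestamp_schedule → ¬badge_in). Since O(¬timestamp_schedule) holds, K gives O(¬badge_in).
Premise 9 is O(post_bond → badge_in); contrapositively O(¬badge_in → ¬post_bond). Since O(¬badge_in) holds, K gives O(¬post_bond).
The contrapositive of premise 4 (O(notify_kin → post_bond)) is O(¬post_bond → ¬notify_kin), and O(¬post_bond) is already established, so O(¬notify_kin).
The contrapositive of premise 7 (O(¬disclose_charter → notify_kin)) is O(¬notify_kin → disclose_charter), and O(¬notify_kin) is already established, so O(disclose_charter).
Premises 1, 3, 5, 6 do not contribute to this derivation.
Hence disclose_charter is obligatory.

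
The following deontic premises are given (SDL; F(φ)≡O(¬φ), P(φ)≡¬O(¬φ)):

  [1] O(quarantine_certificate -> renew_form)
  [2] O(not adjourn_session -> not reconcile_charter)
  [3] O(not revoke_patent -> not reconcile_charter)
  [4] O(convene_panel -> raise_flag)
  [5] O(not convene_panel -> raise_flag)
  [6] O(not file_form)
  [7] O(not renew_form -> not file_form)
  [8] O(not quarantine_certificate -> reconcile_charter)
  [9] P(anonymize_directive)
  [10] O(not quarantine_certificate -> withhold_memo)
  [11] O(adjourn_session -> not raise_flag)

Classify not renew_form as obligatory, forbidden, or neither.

Forbidden

By case analysis on not convene_panel: premise 5 gives O(not convene_panel -> raise_flag) and premise 4 gives O(convene_panel -> raise_flag), so O(raise_flag) either way.
Premise 11, O(adjourn_session -> not raise_flag), contraposes to O(raise_flag -> not adjourn_session); with O(raise_flag) we get O(not adjourn_session).
From O(not adjourn_session) and premise 2, O(not adjourn_session -> not reconcile_charter), we obtain O(not reconcile_charter).
Premise 8 is O(not quarantine_certificate -> reconcile_charter); contrapositively O(not reconcile_charter -> quarantine_certificate). Since O(not reconcile_charter) holds, K gives O(quarantine_certificate).
Applying K to premise 1 (O(quarantine_certificate -> renew_form)) and O(quarantine_certificate) yields O(renew_form).
Premises 3, 6, 7, 9, 10 do not contribute to this derivation.
Thus O(renew_form), which is F(not renew_form): not renew_form is forbidden.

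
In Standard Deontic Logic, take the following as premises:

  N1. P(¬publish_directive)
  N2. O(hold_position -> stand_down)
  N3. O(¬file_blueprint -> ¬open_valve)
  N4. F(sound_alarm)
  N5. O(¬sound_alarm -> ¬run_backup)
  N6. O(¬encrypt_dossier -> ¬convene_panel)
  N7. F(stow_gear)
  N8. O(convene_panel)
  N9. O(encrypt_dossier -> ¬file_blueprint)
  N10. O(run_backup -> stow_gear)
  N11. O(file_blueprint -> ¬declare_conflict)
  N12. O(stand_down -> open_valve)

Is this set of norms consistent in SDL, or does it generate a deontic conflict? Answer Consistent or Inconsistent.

Consistent

Premise 10 is O(run_backup -> stow_gear), but O(run_backup) is not derivable from the premises, so it does not yield O(stow_gear).
So O(stow_gear) is not derivable, and the apparent clash with O(¬stow_gear) does not arise.
A world satisfying every obligation exists (e.g. convene_panel=true, declare_conflict=false, encrypt_dossier=true, file_blueprint=false, hold_position=false, open_valve=false, publish_directive=false, run_backup=false, sound_alarm=false, stand_down=false, stow_gear=false); no atom is both obligatory and forbidden, so the set is consistent.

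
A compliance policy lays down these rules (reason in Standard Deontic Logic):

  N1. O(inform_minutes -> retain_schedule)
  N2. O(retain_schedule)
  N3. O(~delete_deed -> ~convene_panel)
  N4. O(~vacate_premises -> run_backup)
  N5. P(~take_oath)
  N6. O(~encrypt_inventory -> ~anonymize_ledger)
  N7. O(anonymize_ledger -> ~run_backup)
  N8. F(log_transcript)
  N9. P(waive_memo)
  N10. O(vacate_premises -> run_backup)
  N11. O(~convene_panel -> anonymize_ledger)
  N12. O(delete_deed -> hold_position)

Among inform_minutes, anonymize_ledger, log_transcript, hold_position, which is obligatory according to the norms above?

Premises 10 and 4 are O(vacate_premises -> run_backup) and O(~vacate_premises -> run_backup); every ideal world satisfies vacate_premises or ~vacate_premises, so in either case run_backup holds — hence O(run_backup).
Premise 7, O(anonymize_ledger -> ~run_backup), contraposes to O(run_backup -> ~anonymize_ledger); with O(run_backup) we get O(~anonymize_ledger).
Premise 11 is O(~convene_panel -> anonymize_ledger); contrapositively O(~anonymize_ledger -> convene_panel). Since O(~anonymize_ledger) holds, K gives O(convene_panel).
Premise 3 is O(~delete_deed -> ~convene_panel); contrapositively O(convene_panel -> delete_deed). Since O(convene_panel) holds, K gives O(delete_deed).
Applying K to premise 12 (O(delete_deed -> hold_position)) and O(delete_deed) yields O(hold_position).
So O(hold_position) holds — hold_position is obligatory. None of the other listed options is made obligatory by any chain of premises.

hold_position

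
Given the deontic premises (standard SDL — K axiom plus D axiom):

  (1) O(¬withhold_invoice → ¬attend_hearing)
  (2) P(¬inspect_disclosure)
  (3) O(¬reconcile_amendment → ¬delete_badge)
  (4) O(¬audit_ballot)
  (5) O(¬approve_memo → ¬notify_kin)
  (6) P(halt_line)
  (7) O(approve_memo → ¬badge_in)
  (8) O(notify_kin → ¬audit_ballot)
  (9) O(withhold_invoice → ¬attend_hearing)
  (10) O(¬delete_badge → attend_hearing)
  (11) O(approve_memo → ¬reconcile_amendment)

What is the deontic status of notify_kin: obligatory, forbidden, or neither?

Forbidden

Premises 1 and 9 cover both cases: O(¬withhold_invoice → ¬attend_hearing) and O(withhold_invoice → ¬attend_hearing). Since ¬withhold_invoice ∨ withhold_invoice is a tautology, O(¬attend_hearing) follows.
Premise 10, O(¬delete_badge → attend_hearing), contraposes to O(¬attend_hearing → delete_badge); with O(¬attend_hearing) we get O(delete_badge).
Premise 3 is O(¬reconcile_amendment → ¬delete_badge); contrapositively O(delete_badge → reconcile_amendment). Since O(delete_badge) holds, K gives O(reconcile_amendment).
The contrapositive of premise 11 (O(approve_memo → ¬reconcile_amendment)) is O(reconcile_amendment → ¬approve_memo), and O(reconcile_amendment) is already established, so O(¬approve_memo).
Applying K to premise 5 (O(¬approve_memo → ¬notify_kin)) and O(¬approve_memo) yields O(¬notify_kin).
Premises 2, 4, 6, 7, 8 do not contribute to this derivation.
Thus O(¬notify_kin), which is F(notify_kin): notify_kin is forbidden.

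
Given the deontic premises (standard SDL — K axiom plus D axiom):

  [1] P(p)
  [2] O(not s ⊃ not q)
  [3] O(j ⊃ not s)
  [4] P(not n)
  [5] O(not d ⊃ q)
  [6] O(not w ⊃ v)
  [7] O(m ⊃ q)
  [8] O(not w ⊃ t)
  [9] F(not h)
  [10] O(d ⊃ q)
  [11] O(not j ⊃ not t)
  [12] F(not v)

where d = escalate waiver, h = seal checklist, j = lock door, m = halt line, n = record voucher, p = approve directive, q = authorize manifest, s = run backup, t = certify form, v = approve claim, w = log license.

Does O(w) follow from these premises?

Yes

Premises 10 and 5 are O(d ⊃ q) and O(not d ⊃ q); every ideal world satisfies d or not d, so in either case q holds — hence O(q).
Premise 2 is O(not s ⊃ not q); contrapositively O(q ⊃ s). Since O(q) holds, K gives O(s).
Premise 3, O(j ⊃ not s), contraposes to O(s ⊃ not j); with O(s) we get O(not j).
From O(not j) and premise 11, O(not j ⊃ not t), we obtain O(not t).
The contrapositive of premise 8 (O(not w ⊃ t)) is O(not t ⊃ w), and O(not t) is already established, so O(w).
Premises 1, 4, 6, 7, 9, 12 do not contribute to this derivation.
So O(w) follows.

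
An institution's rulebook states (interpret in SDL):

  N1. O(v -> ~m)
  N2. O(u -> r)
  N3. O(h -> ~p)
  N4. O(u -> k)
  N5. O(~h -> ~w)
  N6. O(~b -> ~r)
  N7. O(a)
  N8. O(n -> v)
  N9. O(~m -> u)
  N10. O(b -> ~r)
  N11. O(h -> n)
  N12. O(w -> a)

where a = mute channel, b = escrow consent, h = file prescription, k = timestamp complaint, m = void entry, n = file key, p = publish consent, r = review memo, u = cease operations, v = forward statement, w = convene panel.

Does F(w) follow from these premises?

Yes

By case analysis on b: premise 10 gives O(b -> ~r) and premise 6 gives O(~b -> ~r), so O(~r) either way.
The contrapositive of premise 2 (O(u -> r)) is O(~r -> ~u), and O(~r) is already established, so O(~u).
Premise 9, O(~m -> u), contraposes to O(~u -> m); with O(~u) we get O(m).
Premise 1, O(v -> ~m), contraposes to O(m -> ~v); with O(m) we get O(~v).
Premise 8, O(n -> v), contraposes to O(~v -> ~n); with O(~v) we get O(~n).
Premise 11, O(h -> n), contraposes to O(~n -> ~h); with O(~n) we get O(~h).
From O(~h) and premise 5, O(~h -> ~w), we obtain O(~w).
Premises 3, 4, 7, 12 do not contribute to this derivation.
So O(~w) holds, i.e. F(w). The claim follows.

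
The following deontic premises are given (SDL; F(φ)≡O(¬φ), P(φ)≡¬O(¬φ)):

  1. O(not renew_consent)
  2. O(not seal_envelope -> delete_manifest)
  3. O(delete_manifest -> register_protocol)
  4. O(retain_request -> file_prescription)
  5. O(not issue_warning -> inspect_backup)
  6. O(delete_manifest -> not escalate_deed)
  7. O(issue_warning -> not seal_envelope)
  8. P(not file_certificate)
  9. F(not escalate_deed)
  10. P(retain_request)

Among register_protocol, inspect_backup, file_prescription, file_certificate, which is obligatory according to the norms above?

Premise 9, F(not escalate_deed), is equivalent to O(escalate_deed).
Premise 6, O(delete_manifest -> not escalate_deed), contraposes to O(escalate_deed -> not delete_manifest); with O(escalate_deed) we get O(not delete_manifest).
Premise 2 is O(not seal_envelope -> delete_manifest); contrapositively O(not delete_manifest -> seal_envelope). Since O(not delete_manifest) holds, K gives O(seal_envelope).
The contrapositive of premise 7 (O(issue_warning -> not seal_envelope)) is O(seal_envelope -> not issue_warning), and O(seal_envelope) is already established, so O(not issue_warning).
Premise 5 is O(not issue_warning -> inspect_backup); since O(not issue_warning), deontic closure gives O(inspect_backup).
So O(inspect_backup) holds — inspect_backup is obligatory. None of the other listed options is made obligatory by any chain of premises.

inspect_backup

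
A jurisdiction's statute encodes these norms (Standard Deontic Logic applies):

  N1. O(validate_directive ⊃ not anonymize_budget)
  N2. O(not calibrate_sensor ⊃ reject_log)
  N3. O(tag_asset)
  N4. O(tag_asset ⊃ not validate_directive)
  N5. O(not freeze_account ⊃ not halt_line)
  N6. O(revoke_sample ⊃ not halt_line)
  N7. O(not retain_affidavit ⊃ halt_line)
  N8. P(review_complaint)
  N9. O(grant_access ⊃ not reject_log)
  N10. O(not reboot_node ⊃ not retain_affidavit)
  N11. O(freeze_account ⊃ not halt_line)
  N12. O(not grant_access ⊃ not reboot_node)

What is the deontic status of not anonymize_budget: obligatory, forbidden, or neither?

Premise 1 is O(validate_directive ⊃ not anonymize_budget), but O(validate_directive) is not derivable from the premises, so it does not yield O(not anonymize_budget).
No premise or chain of K-axiom applications forces O(not anonymize_budget), and none forces O(anonymize_budget). So not anonymize_budget is neither obligatory nor forbidden under these norms.

Neither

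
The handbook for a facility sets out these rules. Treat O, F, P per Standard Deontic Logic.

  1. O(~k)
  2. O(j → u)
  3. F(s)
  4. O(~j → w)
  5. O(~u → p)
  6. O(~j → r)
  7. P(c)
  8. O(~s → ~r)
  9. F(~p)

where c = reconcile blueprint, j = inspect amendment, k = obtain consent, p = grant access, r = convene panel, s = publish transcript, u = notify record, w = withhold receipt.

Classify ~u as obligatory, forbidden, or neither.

Forbidden

Premise 3, F(s), is equivalent to O(~s).
From O(~s) and premise 8, O(~s → ~r), we obtain O(~r).
Premise 6 is O(~j → r); contrapositively O(~r → j). Since O(~r) holds, K gives O(j).
Applying K to premise 2 (O(j → u)) and O(j) yields O(u).
Premises 1, 4, 5, 7, 9 do not contribute to this derivation.
Thus O(u), which is F(~u): ~u is forbidden.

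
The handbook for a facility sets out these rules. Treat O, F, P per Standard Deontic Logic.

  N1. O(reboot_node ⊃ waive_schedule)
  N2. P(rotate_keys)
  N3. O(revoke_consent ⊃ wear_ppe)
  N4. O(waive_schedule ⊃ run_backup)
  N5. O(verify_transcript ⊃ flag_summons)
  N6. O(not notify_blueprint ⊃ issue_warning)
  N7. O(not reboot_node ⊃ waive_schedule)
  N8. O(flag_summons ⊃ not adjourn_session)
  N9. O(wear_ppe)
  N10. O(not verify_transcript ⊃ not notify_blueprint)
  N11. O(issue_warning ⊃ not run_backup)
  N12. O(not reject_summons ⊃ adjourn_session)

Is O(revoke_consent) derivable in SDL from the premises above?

No

Premise 3 is O(revoke_consent ⊃ wear_ppe); even if O(wear_ppe) held, inferring O(revoke_consent) would be affirming the consequent — invalid.
No other premise forces O(revoke_consent). An ideal world satisfying every premise can still have revoke_consent false, so O(revoke_consent) is not derivable.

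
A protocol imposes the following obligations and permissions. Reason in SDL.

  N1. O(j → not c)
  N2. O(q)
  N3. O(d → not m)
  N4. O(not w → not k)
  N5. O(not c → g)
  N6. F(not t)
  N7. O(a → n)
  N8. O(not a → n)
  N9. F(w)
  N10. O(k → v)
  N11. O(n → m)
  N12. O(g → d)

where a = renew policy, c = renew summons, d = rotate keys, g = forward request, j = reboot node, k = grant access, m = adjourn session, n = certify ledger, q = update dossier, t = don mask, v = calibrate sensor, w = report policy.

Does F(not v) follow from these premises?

Premise 10 is O(k → v), but O(k) is not derivable from the premises, so it does not yield O(v).
No other premise forces O(v). An ideal world satisfying every premise can still have not v true, so F(not v) is not derivable.

No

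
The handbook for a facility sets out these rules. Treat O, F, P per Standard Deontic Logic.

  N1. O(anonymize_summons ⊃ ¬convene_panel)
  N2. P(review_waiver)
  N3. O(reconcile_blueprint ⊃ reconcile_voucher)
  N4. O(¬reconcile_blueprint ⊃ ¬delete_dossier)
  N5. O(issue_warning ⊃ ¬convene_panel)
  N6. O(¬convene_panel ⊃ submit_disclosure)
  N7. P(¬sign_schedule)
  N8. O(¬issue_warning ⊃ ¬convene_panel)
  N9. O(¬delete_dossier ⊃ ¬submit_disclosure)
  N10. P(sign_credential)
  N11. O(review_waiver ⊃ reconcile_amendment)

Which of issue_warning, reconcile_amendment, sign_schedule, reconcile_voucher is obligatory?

Premises 8 and 5 are O(¬issue_warning ⊃ ¬convene_panel) and O(issue_warning ⊃ ¬convene_panel); every ideal world satisfies ¬issue_warning or issue_warning, so in either case ¬convene_panel holds — hence O(¬convene_panel).
Applying K to premise 6 (O(¬convene_panel ⊃ submit_disclosure)) and O(¬convene_panel) yields O(submit_disclosure).
Premise 9, O(¬delete_dossier ⊃ ¬submit_disclosure), contraposes to O(submit_disclosure ⊃ delete_dossier); with O(submit_disclosure) we get O(delete_dossier).
Premise 4 is O(¬reconcile_blueprint ⊃ ¬delete_dossier); contrapositively O(delete_dossier ⊃ reconcile_blueprint). Since O(delete_dossier) holds, K gives O(reconcile_blueprint).
Applying K to premise 3 (O(reconcile_blueprint ⊃ reconcile_voucher)) and O(reconcile_blueprint) yields O(reconcile_voucher).
So O(reconcile_voucher) holds — reconcile_voucher is obligatory. None of the other listed options is made obligatory by any chain of premises.

reconcile_voucher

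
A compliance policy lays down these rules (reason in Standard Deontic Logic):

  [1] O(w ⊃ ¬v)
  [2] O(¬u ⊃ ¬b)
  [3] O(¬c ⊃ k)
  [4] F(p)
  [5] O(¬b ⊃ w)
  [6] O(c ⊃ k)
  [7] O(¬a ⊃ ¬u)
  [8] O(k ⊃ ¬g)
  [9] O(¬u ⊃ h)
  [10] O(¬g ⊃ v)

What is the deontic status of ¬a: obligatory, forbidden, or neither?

Premises 3 and 6 are O(¬c ⊃ k) and O(c ⊃ k); every ideal world satisfies ¬c or c, so in either case k holds — hence O(k).
With premise 8, O(k ⊃ ¬g), the K-axiom yields O(¬g).
From O(¬g) and premise 10, O(¬g ⊃ v), we obtain O(v).
Premise 1, O(w ⊃ ¬v), contraposes to O(v ⊃ ¬w); with O(v) we get O(¬w).
Premise 5, O(¬b ⊃ w), contraposes to O(¬w ⊃ b); with O(¬w) we get O(b).
Premise 2 is O(¬u ⊃ ¬b); contrapositively O(b ⊃ u). Since O(b) holds, K gives O(u).
The contrapositive of premise 7 (O(¬a ⊃ ¬u)) is O(u ⊃ a), and O(u) is already established, so O(a).
Premises 4, 9 do not contribute to this derivation.
Thus O(a), which is F(¬a): ¬a is forbidden.

Forbidden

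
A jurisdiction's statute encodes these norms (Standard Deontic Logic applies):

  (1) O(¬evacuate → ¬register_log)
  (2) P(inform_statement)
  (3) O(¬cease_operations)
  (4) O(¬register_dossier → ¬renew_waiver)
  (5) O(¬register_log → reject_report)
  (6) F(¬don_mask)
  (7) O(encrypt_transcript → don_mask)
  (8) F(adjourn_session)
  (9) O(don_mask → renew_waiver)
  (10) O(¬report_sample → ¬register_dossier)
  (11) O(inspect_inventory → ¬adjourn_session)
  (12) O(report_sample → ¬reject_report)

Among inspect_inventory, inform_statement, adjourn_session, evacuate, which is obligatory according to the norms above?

evacuate

F(¬don_mask) at premise 6 means O(don_mask).
Premise 9 is O(don_mask → renew_waiver); since O(don_mask), deontic closure gives O(renew_waiver).
Premise 4 is O(¬register_dossier → ¬renew_waiver); contrapositively O(renew_waiver → register_dossier). Since O(renew_waiver) holds, K gives O(register_dossier).
The contrapositive of premise 10 (O(¬report_sample → ¬register_dossier)) is O(register_dossier → report_sample), and O(register_dossier) is already established, so O(report_sample).
From O(report_sample) and premise 12, O(report_sample → ¬reject_report), we obtain O(¬reject_report).
Premise 5 is O(¬register_log → reject_report); contrapositively O(¬reject_report → register_log). Since O(¬reject_report) holds, K gives O(register_log).
The contrapositive of premise 1 (O(¬evacuate → ¬register_log)) is O(register_log → evacuate), and O(register_log) is already established, so O(evacuate).
So O(evacuate) holds — evacuate is obligatory. None of the other listed options is made obligatory by any chain of premises.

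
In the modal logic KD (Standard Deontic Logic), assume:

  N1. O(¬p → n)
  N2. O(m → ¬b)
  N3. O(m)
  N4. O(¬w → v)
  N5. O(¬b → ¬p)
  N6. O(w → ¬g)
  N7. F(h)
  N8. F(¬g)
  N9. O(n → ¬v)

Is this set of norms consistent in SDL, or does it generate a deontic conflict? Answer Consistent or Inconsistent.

Inconsistent

Premise 8, F(¬g), is equivalent to O(g).
Premise 6 is O(w → ¬g); contrapositively O(g → ¬w). Since O(g) holds, K gives O(¬w).
With premise 4, O(¬w → v), the K-axiom yields O(v).
Premise 9 is O(n → ¬v); contrapositively O(v → ¬n). Since O(v) holds, K gives O(¬n).
Premise 1, O(¬p → n), contraposes to O(¬n → p); with O(¬n) we get O(p).
Premise 5 is O(¬b → ¬p); contrapositively O(p → b). Since O(p) holds, K gives O(b).
Premise 2 is O(m → ¬b); contrapositively O(b → ¬m). Since O(b) holds, K gives O(¬m).
However, premise 3 gives O(m).
We now have both O(¬m) and O(m) — m is simultaneously obligatory and forbidden, violating the D-axiom.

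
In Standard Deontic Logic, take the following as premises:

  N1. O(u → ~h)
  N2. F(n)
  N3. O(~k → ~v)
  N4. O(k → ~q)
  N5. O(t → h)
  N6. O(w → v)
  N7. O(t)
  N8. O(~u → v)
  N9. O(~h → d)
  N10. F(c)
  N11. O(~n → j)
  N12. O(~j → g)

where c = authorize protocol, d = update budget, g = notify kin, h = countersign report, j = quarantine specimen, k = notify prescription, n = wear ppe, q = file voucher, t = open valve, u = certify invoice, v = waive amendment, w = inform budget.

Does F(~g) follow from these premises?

No

Premise 12 is O(~j → g), but O(~j) is not derivable from the premises, so it does not yield O(g).
No other premise forces O(g). An ideal world satisfying every premise can still have ~g true, so F(~g) is not derivable.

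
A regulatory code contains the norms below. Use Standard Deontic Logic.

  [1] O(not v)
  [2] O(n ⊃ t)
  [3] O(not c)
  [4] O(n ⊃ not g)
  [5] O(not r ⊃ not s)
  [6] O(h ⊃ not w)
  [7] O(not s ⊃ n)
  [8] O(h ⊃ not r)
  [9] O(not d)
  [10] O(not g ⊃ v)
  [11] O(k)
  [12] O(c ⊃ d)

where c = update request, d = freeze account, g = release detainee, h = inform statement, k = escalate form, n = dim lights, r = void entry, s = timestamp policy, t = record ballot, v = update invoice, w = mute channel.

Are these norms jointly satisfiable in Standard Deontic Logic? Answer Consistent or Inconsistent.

Premise 12 is O(c ⊃ d), but O(c) is not derivable from the premises, so it does not yield O(d).
So O(d) is not derivable, and the apparent clash with O(not d) does not arise.
A world satisfying every obligation exists (e.g. c=false, d=false, g=true, h=false, k=true, n=false, r=true, s=true, t=false, v=false, w=false); no atom is both obligatory and forbidden, so the set is consistent.

Consistent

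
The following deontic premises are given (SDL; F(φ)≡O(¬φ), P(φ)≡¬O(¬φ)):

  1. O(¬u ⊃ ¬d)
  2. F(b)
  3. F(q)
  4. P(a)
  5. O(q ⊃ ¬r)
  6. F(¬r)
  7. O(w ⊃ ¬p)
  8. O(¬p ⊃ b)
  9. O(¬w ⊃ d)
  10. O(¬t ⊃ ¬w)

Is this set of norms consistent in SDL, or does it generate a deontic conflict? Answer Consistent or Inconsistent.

Premise 5 is O(q ⊃ ¬r), but O(q) is not derivable from the premises, so it does not yield O(¬r).
So O(¬r) is not derivable, and the apparent clash with O(r) does not arise.
A world satisfying every obligation exists (e.g. a=false, b=false, d=true, p=true, q=false, r=true, t=false, u=true, w=false); no atom is both obligatory and forbidden, so the set is consistent.

Consistent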